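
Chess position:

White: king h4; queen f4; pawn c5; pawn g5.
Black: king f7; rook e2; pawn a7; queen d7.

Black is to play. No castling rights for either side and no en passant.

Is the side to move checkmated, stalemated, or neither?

neither

Black to move; black king on f7.
In check: yes, from the white queen on f4.
King squares — e6: available; f6: attacked by Qf4; g6: available; e7: available; g7: available; e8: available; f8: attacked by Qf4; g8: available.
Legal moves for Black: Kg8, Ke8, Kg7, Ke7, Kg6, Ke6, Qf5.
Black is in check but has 7 legal moves → neither.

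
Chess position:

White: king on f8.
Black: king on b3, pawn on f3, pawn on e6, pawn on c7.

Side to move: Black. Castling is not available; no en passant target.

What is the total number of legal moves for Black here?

Black to move; king on b3.
In check: no.
Legal moves: Kc4, Kb4, Ka4, Kc3, Ka3, Kc2, Kb2, Ka2, c6, e5, f2, c5.
Count: 12.

12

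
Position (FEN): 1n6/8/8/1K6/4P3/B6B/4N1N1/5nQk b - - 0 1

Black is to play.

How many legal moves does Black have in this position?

Black to move; king on h1.
In check: yes, from the white queen on g1.
Legal moves: none.
Count: 0.

0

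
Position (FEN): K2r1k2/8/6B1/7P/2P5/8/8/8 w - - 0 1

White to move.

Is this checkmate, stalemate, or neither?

neither

White to move; white king on a8.
In check: yes, from the black rook on d8.
Legal moves for White: Kb7, Ka7.
White is in check but has 2 legal moves → neither.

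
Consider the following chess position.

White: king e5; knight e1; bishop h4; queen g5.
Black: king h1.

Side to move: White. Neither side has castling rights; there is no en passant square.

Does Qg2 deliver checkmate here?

yes

After Qg2: black king on h1; in check: yes, from the white queen on g2.
King squares — g1: attacked by Qg2; g2: attacked by Ne1; h2: attacked by Qg2.
Black has no legal moves → checkmate.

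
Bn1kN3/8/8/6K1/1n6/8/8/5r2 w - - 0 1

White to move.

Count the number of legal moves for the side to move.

White to move; king on g5.
In check: no.
Legal moves: Ng7, Nc7, Nf6, Nd6, Bb7, Bc6, Bd5, Be4, Bf3, Bg2, Bh1, Kh6, Kg6, Kh5, Kh4, Kg4.
Count: 16.

16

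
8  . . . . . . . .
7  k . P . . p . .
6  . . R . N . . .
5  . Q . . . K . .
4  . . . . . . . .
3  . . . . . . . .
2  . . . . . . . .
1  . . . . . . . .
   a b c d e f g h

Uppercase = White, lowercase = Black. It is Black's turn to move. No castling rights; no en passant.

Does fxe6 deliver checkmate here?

no

After fxe6: white king on f5; in check: yes, from the black pawn on e6.
White has 9 legal replies: Kg6, Kf6, Kxe6, Kg5, Ke5, Kg4, Kf4, Ke4, Rxe6.
In check but a legal move exists → not checkmate.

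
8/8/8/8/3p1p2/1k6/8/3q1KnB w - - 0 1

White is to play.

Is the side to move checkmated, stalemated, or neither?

neither

White to move; white king on f1.
In check: yes, from the black queen on d1.
King squares — e1: attacked by Qd1; g1: attacked by Qd1; e2: attacked by Qd1; f2: available; g2: available.
Legal moves for White: Kg2, Kf2.
White is in check but has 2 legal moves → neither.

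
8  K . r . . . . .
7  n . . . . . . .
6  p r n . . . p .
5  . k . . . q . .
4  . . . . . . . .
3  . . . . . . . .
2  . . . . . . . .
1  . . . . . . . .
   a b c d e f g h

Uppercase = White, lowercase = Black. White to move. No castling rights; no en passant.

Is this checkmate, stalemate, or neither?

checkmate

White to move; white king on a8.
In check: yes, from the black rook on c8.
King squares — a7: attacked by Nc6; b7: attacked by Rb6; b8: attacked by Rb6.
Legal moves for White: none.
In check with no legal moves → checkmate.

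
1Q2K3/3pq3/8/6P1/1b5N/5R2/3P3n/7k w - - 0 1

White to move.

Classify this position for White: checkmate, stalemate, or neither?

White to move; white king on e8.
In check: yes, from the black queen on e7.
King squares — d7: attacked by Qe7; e7: attacked by Bb4; f7: attacked by Qe7; d8: attacked by Qe7; f8: attacked by Qe7.
Legal moves for White: none.
In check with no legal moves → checkmate.

checkmate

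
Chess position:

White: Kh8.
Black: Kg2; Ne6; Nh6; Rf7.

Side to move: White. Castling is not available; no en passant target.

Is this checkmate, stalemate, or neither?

White to move; white king on h8.
In check: no.
King squares — g7: attacked by Ne6; h7: attacked by Rf7; g8: attacked by Nh6.
Legal moves for White: none.
Not in check and no legal moves → stalemate.

stalemate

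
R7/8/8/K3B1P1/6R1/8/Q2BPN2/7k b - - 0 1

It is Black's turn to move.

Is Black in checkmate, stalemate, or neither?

checkmate

Black to move; black king on h1.
In check: yes, from the white knight on f2.
King squares — g1: attacked by Rg4; g2: attacked by Rg4; h2: attacked by Be5.
Legal moves for Black: none.
In check with no legal moves → checkmate.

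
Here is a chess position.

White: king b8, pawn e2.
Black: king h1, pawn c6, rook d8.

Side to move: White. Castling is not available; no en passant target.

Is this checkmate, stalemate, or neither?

White to move; white king on b8.
In check: yes, from the black rook on d8.
Legal moves for White: Kc7, Kb7, Ka7.
White is in check but has 3 legal moves → neither.

neither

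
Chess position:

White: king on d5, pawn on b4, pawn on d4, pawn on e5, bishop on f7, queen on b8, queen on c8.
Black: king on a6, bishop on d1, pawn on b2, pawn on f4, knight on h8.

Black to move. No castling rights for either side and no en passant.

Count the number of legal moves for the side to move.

Black to move; king on a6.
In check: yes, from the white queen on c8.
Legal moves: none.
Count: 0.

0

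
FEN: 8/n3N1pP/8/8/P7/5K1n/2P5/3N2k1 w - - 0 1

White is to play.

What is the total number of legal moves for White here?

White to move; king on f3.
In check: no.
Legal moves: Ng8, Nc8, Ng6, Nc6, Nf5, Nd5, Kg4, Ke4, Kg3, Ke3, Ke2, Ne3, Nc3, Nf2, Nb2, h8=Q, h8=R, h8=B, h8=N, a5, c3, c4.
Count: 22.

22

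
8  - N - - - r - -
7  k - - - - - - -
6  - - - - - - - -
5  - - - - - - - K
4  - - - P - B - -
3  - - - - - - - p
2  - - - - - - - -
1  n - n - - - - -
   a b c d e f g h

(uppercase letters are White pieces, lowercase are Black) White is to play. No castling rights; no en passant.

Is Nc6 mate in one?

After Nc6: black king on a7; in check: yes, from the white knight on c6.
Black has 4 legal replies: Ka8, Kb7, Kb6, Ka6.
In check but a legal move exists → not checkmate.

no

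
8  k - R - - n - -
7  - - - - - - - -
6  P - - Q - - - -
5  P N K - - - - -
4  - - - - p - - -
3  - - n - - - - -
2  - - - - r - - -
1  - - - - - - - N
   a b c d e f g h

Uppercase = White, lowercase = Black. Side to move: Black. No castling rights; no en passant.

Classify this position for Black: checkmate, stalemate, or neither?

checkmate

Black to move; black king on a8.
In check: yes, from the white rook on c8.
King squares — a7: attacked by Nb5; b7: attacked by Pa6; b8: attacked by Qd6.
Legal moves for Black: none.
In check with no legal moves → checkmate.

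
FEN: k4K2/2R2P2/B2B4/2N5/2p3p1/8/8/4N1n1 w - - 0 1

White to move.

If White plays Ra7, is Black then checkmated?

no

After Ra7: black king on a8; in check: yes, from the white rook on a7.
Black has 1 legal reply: Kxa7.
In check but a legal move exists → not checkmate.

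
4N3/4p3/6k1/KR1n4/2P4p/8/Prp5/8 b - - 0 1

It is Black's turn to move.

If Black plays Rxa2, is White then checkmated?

After Rxa2: white king on a5; in check: yes, from the black rook on a2.
King squares — a4: attacked by Ra2; b4: attacked by Nd5; b5: own rook; a6: attacked by Ra2; b6: attacked by Nd5.
White has no legal moves → checkmate.

yes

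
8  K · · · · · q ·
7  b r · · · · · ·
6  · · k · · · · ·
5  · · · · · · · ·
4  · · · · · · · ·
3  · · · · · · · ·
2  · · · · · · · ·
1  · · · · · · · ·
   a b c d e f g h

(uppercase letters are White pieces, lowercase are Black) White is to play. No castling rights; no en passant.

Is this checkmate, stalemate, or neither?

White to move; white king on a8.
In check: yes, from the black queen on g8.
King squares — a7: attacked by Rb7; b7: attacked by Kc6; b8: attacked by Ba7.
Legal moves for White: none.
In check with no legal moves → checkmate.

checkmate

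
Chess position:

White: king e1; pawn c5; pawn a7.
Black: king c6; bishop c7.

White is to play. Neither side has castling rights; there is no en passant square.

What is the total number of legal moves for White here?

White to move; king on e1.
In check: no.
Legal moves: Kf2, Ke2, Kd2, Kf1, Kd1, a8=Q+, a8=R, a8=B+, a8=N.
Count: 9.

9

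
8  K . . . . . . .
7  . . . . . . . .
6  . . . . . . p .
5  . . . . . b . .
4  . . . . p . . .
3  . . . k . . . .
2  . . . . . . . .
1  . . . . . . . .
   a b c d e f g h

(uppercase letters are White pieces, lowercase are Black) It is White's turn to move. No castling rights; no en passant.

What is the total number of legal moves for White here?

White to move; king on a8.
In check: no.
Legal moves: Kb8, Kb7, Ka7.
Count: 3.

3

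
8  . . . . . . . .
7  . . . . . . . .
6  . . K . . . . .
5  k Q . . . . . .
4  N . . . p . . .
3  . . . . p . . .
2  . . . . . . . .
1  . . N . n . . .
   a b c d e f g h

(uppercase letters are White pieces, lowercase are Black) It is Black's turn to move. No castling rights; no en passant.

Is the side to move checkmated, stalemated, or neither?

checkmate

Black to move; black king on a5.
In check: yes, from the white queen on b5.
King squares — a4: attacked by Qb5; b4: attacked by Qb5; b5: attacked by Kc6; a6: attacked by Qb5; b6: attacked by Na4.
Legal moves for Black: none.
In check with no legal moves → checkmate.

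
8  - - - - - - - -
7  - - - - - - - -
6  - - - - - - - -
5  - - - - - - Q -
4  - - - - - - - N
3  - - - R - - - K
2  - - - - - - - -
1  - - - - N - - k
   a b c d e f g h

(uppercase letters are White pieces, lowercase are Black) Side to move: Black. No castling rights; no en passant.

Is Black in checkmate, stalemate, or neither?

stalemate

Black to move; black king on h1.
In check: no.
King squares — g1: attacked by Qg5; g2: attacked by Ne1; h2: attacked by Kh3.
Legal moves for Black: none.
Not in check and no legal moves → stalemate.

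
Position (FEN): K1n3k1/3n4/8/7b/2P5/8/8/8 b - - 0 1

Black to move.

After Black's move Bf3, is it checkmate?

After Bf3: white king on a8; in check: yes, from the black bishop on f3.
King squares — a7: attacked by Nc8; b7: attacked by Bf3; b8: attacked by Nd7.
White has no legal moves → checkmate.

yes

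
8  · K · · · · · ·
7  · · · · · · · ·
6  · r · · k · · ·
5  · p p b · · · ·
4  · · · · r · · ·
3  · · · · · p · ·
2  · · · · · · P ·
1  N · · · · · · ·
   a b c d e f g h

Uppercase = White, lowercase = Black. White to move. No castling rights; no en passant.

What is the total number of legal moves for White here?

3

White to move; king on b8.
In check: yes, from the black rook on b6.
Legal moves: Kc8, Kc7, Ka7.
Count: 3.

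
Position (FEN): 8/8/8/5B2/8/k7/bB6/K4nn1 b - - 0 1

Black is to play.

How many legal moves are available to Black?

3

Black to move; king on a3.
In check: yes, from the white bishop on b2.
Legal moves: Kb4, Ka4, Kb3.
Count: 3.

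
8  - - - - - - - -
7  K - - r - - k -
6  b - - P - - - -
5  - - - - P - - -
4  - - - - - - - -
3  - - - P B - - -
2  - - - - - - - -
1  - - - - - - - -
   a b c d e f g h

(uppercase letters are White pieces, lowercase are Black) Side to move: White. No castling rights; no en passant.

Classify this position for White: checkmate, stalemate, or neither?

White to move; white king on a7.
In check: yes, from the black rook on d7.
King squares — a6: available; b6: available; b7: attacked by Ba6; a8: available; b8: available.
Legal moves for White: Kb8, Ka8, Kb6, Kxa6.
White is in check but has 4 legal moves → neither.

neither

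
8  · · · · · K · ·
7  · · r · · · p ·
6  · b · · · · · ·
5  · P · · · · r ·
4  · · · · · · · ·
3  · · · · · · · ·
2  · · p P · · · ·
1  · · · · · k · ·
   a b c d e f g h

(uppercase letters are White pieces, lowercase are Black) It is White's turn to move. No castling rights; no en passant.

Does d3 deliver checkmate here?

no

After d3: black king on f1; in check: no.
Black is not in check, so this cannot be checkmate.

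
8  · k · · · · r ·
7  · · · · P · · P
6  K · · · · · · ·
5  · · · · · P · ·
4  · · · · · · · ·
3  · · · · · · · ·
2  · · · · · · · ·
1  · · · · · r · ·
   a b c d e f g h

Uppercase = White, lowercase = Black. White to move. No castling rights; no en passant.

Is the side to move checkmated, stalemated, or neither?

White to move; white king on a6.
In check: no.
Legal moves for White: Kb6, Kb5, Ka5, hxg8=Q+, hxg8=R+, hxg8=B, hxg8=N, h8=Q, h8=R, h8=B, h8=N, e8=Q+, e8=R+, e8=B, e8=N, f6.
White has 16 legal moves and is not in check → neither.

neither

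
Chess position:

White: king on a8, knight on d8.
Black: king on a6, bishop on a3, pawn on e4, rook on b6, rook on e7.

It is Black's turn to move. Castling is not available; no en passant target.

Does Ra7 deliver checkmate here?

After Ra7: white king on a8; in check: yes, from the black rook on a7.
King squares — a7: attacked by Ka6; b7: attacked by Ka6; b8: attacked by Rb6.
White has no legal moves → checkmate.

yes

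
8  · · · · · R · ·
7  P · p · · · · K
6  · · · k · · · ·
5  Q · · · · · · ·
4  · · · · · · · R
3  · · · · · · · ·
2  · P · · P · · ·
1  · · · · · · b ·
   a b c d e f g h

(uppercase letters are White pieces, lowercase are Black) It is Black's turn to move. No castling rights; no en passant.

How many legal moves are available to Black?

13

Black to move; king on d6.
In check: no.
Legal moves: Ke7, Kd7, Ke6, Kc6, Bxa7, Bb6, Bc5, Bd4, Be3, Bh2, Bf2, c6, c5.
Count: 13.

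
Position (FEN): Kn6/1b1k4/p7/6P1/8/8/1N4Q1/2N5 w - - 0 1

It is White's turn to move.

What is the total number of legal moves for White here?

4

White to move; king on a8.
In check: yes, from the black bishop on b7.
Legal moves: Kxb8, Kxb7, Ka7, Qxb7+.
Count: 4.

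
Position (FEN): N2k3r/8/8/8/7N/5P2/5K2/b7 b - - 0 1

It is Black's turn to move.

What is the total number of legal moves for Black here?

17

Black to move; king on d8.
In check: no.
Legal moves: Rg8, Rf8, Re8, Rh7, Rh6, Rh5, Rxh4, Ke8, Kc8, Ke7, Kd7, Bg7, Bf6, Be5, Bd4+, Bc3, Bb2.
Count: 17.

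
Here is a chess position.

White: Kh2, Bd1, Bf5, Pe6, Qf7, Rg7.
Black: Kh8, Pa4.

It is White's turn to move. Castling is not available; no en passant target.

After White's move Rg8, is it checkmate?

yes

After Rg8: black king on h8; in check: yes, from the white rook on g8.
King squares — g7: attacked by Qf7; h7: attacked by Bf5; g8: attacked by Qf7.
Black has no legal moves → checkmate.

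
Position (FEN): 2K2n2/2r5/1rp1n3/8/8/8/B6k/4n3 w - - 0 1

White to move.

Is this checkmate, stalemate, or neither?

checkmate

White to move; white king on c8.
In check: yes, from the black rook on c7.
King squares — b7: attacked by Rb6; c7: attacked by Ne6; d7: attacked by Rc7; b8: attacked by Rb6; d8: attacked by Ne6.
Legal moves for White: none.
In check with no legal moves → checkmate.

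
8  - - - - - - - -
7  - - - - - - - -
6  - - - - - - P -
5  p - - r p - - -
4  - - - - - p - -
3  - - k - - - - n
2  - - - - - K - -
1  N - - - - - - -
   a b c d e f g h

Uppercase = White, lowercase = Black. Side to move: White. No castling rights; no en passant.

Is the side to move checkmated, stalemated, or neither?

White to move; white king on f2.
In check: yes, from the black knight on h3.
King squares — e1: available; f1: available; g1: attacked by Nh3; e2: available; g2: available; e3: attacked by Pf4; f3: available; g3: attacked by Pf4.
Legal moves for White: Kf3, Kg2, Ke2, Kf1, Ke1.
White is in check but has 5 legal moves → neither.

neither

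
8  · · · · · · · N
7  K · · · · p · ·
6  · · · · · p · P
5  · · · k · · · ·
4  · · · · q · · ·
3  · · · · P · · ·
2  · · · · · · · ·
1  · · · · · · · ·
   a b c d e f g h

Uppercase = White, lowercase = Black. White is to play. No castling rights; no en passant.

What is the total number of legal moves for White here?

8

White to move; king on a7.
In check: no.
Legal moves: Nxf7, Ng6, Kb8, Ka8, Kb7, Kb6, Ka6, h7.
Count: 8.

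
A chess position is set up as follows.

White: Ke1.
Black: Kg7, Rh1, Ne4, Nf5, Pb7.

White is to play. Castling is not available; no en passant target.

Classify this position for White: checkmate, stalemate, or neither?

neither

White to move; white king on e1.
In check: yes, from the black rook on h1.
Legal moves for White: Ke2.
White is in check but has 1 legal move → neither.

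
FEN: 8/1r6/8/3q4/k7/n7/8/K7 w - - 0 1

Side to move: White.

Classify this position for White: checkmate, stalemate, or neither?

stalemate

White to move; white king on a1.
In check: no.
King squares — b1: attacked by Na3; a2: attacked by Qd5; b2: attacked by Rb7.
Legal moves for White: none.
Not in check and no legal moves → stalemate.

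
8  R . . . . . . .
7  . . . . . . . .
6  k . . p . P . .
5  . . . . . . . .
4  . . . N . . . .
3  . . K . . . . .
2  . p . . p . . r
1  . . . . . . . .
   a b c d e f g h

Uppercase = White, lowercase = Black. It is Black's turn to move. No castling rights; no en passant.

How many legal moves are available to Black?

2

Black to move; king on a6.
In check: yes, from the white rook on a8.
Legal moves: Kb7, Kb6.
Count: 2.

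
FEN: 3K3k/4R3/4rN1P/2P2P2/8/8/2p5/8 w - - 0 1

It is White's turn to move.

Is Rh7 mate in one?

yes

After Rh7: black king on h8; in check: yes, from the white rook on h7.
King squares — g7: attacked by Ph6; h7: attacked by Nf6; g8: attacked by Nf6.
Black has no legal moves → checkmate.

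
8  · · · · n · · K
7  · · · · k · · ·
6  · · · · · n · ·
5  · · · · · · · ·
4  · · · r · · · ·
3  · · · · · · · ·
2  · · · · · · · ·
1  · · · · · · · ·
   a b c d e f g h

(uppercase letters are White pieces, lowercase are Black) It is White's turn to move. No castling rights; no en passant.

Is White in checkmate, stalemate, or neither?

White to move; white king on h8.
In check: no.
King squares — g7: attacked by Ne8; h7: attacked by Nf6; g8: attacked by Nf6.
Legal moves for White: none.
Not in check and no legal moves → stalemate.

stalemate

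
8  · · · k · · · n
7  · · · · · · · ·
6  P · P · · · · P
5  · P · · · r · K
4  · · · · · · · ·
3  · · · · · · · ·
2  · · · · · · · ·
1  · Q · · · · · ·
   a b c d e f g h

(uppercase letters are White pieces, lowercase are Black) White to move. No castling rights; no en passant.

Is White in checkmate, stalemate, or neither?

White to move; white king on h5.
In check: yes, from the black rook on f5.
Legal moves for White: Kh4, Kg4, Qxf5.
White is in check but has 3 legal moves → neither.

neither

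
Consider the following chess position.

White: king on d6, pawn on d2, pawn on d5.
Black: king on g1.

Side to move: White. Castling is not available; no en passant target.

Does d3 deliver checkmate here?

After d3: black king on g1; in check: no.
Black is not in check, so this cannot be checkmate.

no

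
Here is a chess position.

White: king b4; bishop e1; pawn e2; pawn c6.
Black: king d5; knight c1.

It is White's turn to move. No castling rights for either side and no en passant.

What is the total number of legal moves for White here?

13

White to move; king on b4.
In check: no.
Legal moves: Kb5, Ka5, Ka4, Kc3, Ka3, Bh4, Bg3, Bc3, Bf2, Bd2, c7, e3, e4+.
Count: 13.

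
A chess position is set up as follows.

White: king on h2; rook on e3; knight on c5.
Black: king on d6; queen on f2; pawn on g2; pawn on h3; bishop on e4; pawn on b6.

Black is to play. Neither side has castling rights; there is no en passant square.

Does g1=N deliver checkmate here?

After g1=N: white king on h2; in check: yes, from the black queen on f2.
King squares — g1: attacked by Qf2; h1: attacked by Be4; g2: attacked by Qf2; g3: attacked by Qf2; h3: attacked by Ng1.
White has no legal moves → checkmate.

yes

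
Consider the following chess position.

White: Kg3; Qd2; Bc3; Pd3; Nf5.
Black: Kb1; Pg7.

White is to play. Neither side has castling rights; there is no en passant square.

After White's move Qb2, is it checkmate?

yes

After Qb2: black king on b1; in check: yes, from the white queen on b2.
King squares — a1: attacked by Qb2; c1: attacked by Qb2; a2: attacked by Qb2; b2: attacked by Bc3; c2: attacked by Qb2.
Black has no legal moves → checkmate.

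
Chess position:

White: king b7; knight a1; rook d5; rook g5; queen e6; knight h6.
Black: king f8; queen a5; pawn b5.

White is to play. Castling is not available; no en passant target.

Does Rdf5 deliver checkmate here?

yes

After Rdf5: black king on f8; in check: yes, from the white rook on f5.
King squares — e7: attacked by Qe6; f7: attacked by Rf5; g7: attacked by Rg5; e8: attacked by Qe6; g8: attacked by Rg5.
Black has no legal moves → checkmate.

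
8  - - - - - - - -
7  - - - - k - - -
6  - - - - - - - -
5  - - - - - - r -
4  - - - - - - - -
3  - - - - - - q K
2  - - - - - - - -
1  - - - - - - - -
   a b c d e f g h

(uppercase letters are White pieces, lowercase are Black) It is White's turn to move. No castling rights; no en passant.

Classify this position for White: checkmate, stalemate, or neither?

White to move; white king on h3.
In check: yes, from the black queen on g3.
King squares — g2: attacked by Qg3; h2: attacked by Qg3; g3: attacked by Rg5; g4: attacked by Qg3; h4: attacked by Qg3.
Legal moves for White: none.
In check with no legal moves → checkmate.

checkmate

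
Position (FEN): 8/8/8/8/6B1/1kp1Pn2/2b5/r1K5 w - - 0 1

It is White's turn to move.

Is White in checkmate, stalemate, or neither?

checkmate

White to move; white king on c1.
In check: yes, from the black rook on a1.
King squares — b1: attacked by Ra1; d1: attacked by Ra1; b2: attacked by Kb3; c2: attacked by Kb3; d2: attacked by Pc3.
Legal moves for White: none.
In check with no legal moves → checkmate.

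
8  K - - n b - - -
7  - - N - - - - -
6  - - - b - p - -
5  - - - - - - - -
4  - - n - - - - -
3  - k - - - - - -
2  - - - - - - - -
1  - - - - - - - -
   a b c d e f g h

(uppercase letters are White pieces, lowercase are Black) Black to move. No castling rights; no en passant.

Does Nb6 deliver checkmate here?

no

After Nb6: white king on a8; in check: yes, from the black knight on b6.
White has 2 legal replies: Kb8, Ka7.
In check but a legal move exists → not checkmate.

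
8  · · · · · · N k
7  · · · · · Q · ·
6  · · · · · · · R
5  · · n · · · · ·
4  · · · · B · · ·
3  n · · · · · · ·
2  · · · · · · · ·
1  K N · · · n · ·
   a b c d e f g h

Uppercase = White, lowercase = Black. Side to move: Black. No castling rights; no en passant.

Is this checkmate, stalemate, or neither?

checkmate

Black to move; black king on h8.
In check: yes, from the white rook on h6.
King squares — g7: attacked by Qf7; h7: attacked by Be4; g8: attacked by Qf7.
Legal moves for Black: none.
In check with no legal moves → checkmate.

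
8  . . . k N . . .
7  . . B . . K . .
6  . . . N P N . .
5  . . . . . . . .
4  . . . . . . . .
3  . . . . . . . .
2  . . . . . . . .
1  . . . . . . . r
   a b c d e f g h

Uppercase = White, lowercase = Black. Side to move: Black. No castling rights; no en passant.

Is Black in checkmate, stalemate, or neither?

checkmate

Black to move; black king on d8.
In check: yes, from the white bishop on c7.
King squares — c7: attacked by Ne8; d7: attacked by Pe6; e7: attacked by Kf7; c8: attacked by Nd6; e8: attacked by Nd6.
Legal moves for Black: none.
In check with no legal moves → checkmate.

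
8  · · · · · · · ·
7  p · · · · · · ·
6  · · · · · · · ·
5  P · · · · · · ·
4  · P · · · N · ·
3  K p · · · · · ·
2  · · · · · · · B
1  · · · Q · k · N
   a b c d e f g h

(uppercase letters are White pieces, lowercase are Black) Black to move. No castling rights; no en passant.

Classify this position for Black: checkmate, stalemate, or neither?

checkmate

Black to move; black king on f1.
In check: yes, from the white queen on d1.
King squares — e1: attacked by Qd1; g1: attacked by Qd1; e2: attacked by Qd1; f2: attacked by Nh1; g2: attacked by Nf4.
Legal moves for Black: none.
In check with no legal moves → checkmate.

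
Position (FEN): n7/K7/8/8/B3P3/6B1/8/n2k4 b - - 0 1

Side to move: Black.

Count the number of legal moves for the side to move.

5

Black to move; king on d1.
In check: yes, from the white bishop on a4.
Legal moves: Ke2, Kd2, Kc1, Nb3, Nc2.
Count: 5.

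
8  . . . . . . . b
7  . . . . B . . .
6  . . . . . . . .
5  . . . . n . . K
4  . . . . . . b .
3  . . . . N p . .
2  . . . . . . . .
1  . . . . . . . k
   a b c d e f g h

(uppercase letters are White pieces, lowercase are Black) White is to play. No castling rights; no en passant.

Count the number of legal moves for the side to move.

White to move; king on h5.
In check: yes, from the black bishop on g4.
Legal moves: Kh6, Kg5, Kh4, Nxg4.
Count: 4.

4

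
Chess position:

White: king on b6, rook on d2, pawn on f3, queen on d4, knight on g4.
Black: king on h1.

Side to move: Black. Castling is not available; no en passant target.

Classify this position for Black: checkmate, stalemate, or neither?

Black to move; black king on h1.
In check: no.
King squares — g1: attacked by Qd4; g2: attacked by Rd2; h2: attacked by Rd2.
Legal moves for Black: none.
Not in check and no legal moves → stalemate.

stalemate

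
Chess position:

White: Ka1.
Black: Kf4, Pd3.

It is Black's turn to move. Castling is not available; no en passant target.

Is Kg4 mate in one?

no

After Kg4: white king on a1; in check: no.
White is not in check, so this cannot be checkmate.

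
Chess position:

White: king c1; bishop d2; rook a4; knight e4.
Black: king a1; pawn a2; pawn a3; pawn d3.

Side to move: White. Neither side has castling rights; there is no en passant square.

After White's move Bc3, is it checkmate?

yes

After Bc3: black king on a1; in check: yes, from the white bishop on c3.
King squares — b1: attacked by Kc1; a2: own pawn; b2: attacked by Kc1.
Black has no legal moves → checkmate.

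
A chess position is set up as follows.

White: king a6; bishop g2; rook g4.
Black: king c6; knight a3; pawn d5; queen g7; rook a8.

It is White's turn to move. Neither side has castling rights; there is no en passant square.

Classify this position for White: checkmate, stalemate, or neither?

White to move; white king on a6.
In check: yes, from the black rook on a8.
King squares — a5: attacked by Ra8; b5: attacked by Na3; b6: attacked by Kc6; a7: attacked by Qg7; b7: attacked by Kc6.
Legal moves for White: none.
In check with no legal moves → checkmate.

checkmate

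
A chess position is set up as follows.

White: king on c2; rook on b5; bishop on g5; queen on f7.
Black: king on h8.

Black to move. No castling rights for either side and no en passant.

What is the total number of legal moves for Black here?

Black to move; king on h8.
In check: no.
Legal moves: none.
Count: 0.

0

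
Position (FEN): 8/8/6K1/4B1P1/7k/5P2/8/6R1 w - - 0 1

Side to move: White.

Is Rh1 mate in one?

After Rh1: black king on h4; in check: yes, from the white rook on h1.
King squares — g3: attacked by Be5; h3: attacked by Rh1; g4: attacked by Pf3; g5: attacked by Kg6; h5: attacked by Rh1.
Black has no legal moves → checkmate.

yes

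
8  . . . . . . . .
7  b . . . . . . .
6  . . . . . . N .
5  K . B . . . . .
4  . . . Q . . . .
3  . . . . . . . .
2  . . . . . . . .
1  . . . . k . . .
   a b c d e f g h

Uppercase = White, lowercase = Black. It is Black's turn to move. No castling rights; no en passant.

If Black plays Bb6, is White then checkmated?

no

After Bb6: white king on a5; in check: yes, from the black bishop on b6.
White has 6 legal replies: Kxb6, Ka6, Kb5, Kb4, Ka4, Bxb6.
In check but a legal move exists → not checkmate.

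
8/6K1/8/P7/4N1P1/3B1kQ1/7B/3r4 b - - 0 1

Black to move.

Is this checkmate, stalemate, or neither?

Black to move; black king on f3.
In check: yes, from the white queen on g3.
King squares — e2: attacked by Bd3; f2: attacked by Qg3; g2: attacked by Qg3; e3: attacked by Qg3; g3: attacked by Bh2; e4: attacked by Bd3; f4: attacked by Qg3; g4: attacked by Qg3.
Legal moves for Black: none.
In check with no legal moves → checkmate.

checkmate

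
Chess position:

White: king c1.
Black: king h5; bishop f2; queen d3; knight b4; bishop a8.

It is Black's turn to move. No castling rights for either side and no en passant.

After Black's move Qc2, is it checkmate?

yes

After Qc2: white king on c1; in check: yes, from the black queen on c2.
King squares — b1: attacked by Qc2; d1: attacked by Qc2; b2: attacked by Qc2; c2: attacked by Nb4; d2: attacked by Qc2.
White has no legal moves → checkmate.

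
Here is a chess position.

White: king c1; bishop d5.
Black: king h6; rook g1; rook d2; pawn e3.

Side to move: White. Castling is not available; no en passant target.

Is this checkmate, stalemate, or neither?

White to move; white king on c1.
In check: yes, from the black rook on g1.
King squares — b1: attacked by Rg1; d1: attacked by Rg1; b2: attacked by Rd2; c2: attacked by Rd2; d2: attacked by Pe3.
Legal moves for White: none.
In check with no legal moves → checkmate.

checkmate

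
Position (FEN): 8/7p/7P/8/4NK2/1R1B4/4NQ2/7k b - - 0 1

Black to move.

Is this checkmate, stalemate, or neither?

Black to move; black king on h1.
In check: no.
King squares — g1: attacked by Ne2; g2: attacked by Qf2; h2: attacked by Qf2.
Legal moves for Black: none.
Not in check and no legal moves → stalemate.

stalemate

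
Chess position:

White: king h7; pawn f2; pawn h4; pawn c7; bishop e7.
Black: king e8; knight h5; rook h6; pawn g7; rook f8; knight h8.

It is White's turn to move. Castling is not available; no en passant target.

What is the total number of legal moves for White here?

White to move; king on h7.
In check: yes, from the black rook on h6.
Legal moves: none.
Count: 0.

0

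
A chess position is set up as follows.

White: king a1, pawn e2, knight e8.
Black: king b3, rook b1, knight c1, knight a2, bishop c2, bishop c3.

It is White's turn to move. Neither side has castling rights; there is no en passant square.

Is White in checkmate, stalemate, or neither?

White to move; white king on a1.
In check: yes, from the black rook on b1 and the black bishop on c3.
King squares — b1: attacked by Bc2; a2: attacked by Nc1; b2: attacked by Rb1.
Legal moves for White: none.
In check with no legal moves → checkmate.

checkmate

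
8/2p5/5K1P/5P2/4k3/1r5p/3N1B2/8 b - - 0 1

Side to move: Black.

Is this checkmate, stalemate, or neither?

neither

Black to move; black king on e4.
In check: yes, from the white knight on d2.
King squares — d3: available; e3: attacked by Bf2; f3: attacked by Nd2; d4: attacked by Bf2; f4: available; d5: available; e5: attacked by Kf6; f5: attacked by Kf6.
Legal moves for Black: Kd5, Kf4, Kd3.
Black is in check but has 3 legal moves → neither.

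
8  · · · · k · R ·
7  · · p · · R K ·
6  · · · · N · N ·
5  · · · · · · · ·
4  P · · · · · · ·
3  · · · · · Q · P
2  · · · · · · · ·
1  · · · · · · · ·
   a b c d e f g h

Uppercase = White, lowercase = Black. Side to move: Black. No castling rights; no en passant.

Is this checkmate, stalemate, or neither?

Black to move; black king on e8.
In check: yes, from the white rook on g8.
King squares — d7: attacked by Rf7; e7: attacked by Ng6; f7: attacked by Qf3; d8: attacked by Ne6; f8: attacked by Ne6.
Legal moves for Black: none.
In check with no legal moves → checkmate.

checkmate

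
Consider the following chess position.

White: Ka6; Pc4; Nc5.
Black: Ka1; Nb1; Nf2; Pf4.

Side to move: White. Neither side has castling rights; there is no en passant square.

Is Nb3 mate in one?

After Nb3: black king on a1; in check: yes, from the white knight on b3.
Black has 2 legal replies: Kb2, Ka2.
In check but a legal move exists → not checkmate.

no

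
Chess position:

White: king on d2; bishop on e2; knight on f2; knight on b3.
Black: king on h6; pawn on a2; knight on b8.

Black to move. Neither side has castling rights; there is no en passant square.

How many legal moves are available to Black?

Black to move; king on h6.
In check: no.
Legal moves: Nd7, Nc6, Na6, Kh7, Kg7, Kg6, Kg5, a1=Q, a1=R, a1=B, a1=N.
Count: 11.

11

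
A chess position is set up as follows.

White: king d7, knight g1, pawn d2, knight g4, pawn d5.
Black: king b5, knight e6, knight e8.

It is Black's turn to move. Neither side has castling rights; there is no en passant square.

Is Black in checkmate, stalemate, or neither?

neither

Black to move; black king on b5.
In check: no.
Legal moves for Black include: N8g7, N8c7, Nf6+, Nd6, Nf8+, Nd8, N6g7, N6c7, Ng5, Nc5+, Nf4, Nd4, Kb6, Ka6, Kc5, Ka5, Kc4, Kb4, ... (list truncated; more exist).
Black has legal moves and is not in check → neither.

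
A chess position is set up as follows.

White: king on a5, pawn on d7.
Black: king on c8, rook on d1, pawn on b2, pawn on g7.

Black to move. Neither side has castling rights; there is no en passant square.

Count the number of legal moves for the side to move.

6

Black to move; king on c8.
In check: yes, from the white pawn on d7.
Legal moves: Kd8, Kb8, Kxd7, Kc7, Kb7, Rxd7.
Count: 6.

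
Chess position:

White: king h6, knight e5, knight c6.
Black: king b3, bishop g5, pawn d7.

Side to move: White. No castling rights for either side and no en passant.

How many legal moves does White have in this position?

5

White to move; king on h6.
In check: yes, from the black bishop on g5.
Legal moves: Kh7, Kg7, Kg6, Kh5, Kxg5.
Count: 5.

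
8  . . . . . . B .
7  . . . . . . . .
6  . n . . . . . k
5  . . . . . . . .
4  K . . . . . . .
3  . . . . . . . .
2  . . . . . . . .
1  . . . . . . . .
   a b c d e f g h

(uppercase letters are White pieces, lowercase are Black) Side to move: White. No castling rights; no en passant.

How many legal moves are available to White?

5

White to move; king on a4.
In check: yes, from the black knight on b6.
Legal moves: Kb5, Ka5, Kb4, Kb3, Ka3.
Count: 5.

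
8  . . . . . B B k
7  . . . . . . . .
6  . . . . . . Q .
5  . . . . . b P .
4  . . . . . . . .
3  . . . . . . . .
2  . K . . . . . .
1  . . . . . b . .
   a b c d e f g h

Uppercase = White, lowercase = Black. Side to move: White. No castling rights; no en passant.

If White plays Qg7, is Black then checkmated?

After Qg7: black king on h8; in check: yes, from the white queen on g7.
King squares — g7: attacked by Bf8; h7: attacked by Qg7; g8: attacked by Qg7.
Black has no legal moves → checkmate.

yes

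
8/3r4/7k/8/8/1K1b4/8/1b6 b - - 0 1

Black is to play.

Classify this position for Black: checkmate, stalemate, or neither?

neither

Black to move; black king on h6.
In check: no.
Legal moves for Black include: Rd8, Rh7, Rg7, Rf7, Re7, Rc7, Rb7+, Ra7, Rd6, Rd5, Rd4, Kh7, Kg7, Kg6, Kh5, Kg5, Bh7, Bg6, ... (list truncated; more exist).
Black has legal moves and is not in check → neither.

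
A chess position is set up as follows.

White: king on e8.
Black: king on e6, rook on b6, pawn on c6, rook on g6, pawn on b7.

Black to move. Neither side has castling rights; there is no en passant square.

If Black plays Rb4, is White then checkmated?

After Rb4: white king on e8; in check: no.
White is not in check, so this cannot be checkmate.

no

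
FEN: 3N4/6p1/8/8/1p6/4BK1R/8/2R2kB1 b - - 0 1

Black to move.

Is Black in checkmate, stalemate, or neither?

checkmate

Black to move; black king on f1.
In check: yes, from the white rook on c1.
King squares — e1: attacked by Rc1; g1: attacked by Rc1; e2: attacked by Kf3; f2: attacked by Bg1; g2: attacked by Kf3.
Legal moves for Black: none.
In check with no legal moves → checkmate.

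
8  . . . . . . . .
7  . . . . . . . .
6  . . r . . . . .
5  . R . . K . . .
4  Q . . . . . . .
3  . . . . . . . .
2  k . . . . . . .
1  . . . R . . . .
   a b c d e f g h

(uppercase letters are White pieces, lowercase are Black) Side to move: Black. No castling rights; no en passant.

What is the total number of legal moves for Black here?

0

Black to move; king on a2.
In check: yes, from the white queen on a4.
Legal moves: none.
Count: 0.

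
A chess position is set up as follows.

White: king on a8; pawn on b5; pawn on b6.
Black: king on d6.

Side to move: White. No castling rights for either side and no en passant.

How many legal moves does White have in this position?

White to move; king on a8.
In check: no.
Legal moves: Kb8, Kb7, Ka7, b7.
Count: 4.

4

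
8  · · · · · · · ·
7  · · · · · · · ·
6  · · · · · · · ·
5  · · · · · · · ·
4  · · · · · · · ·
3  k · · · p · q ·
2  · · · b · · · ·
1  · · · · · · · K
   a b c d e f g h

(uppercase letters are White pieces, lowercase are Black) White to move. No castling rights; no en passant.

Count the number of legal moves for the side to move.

White to move; king on h1.
In check: no.
Legal moves: none.
Count: 0.

0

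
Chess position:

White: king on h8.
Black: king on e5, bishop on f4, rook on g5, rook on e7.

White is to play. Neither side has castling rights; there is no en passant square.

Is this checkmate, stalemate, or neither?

stalemate

White to move; white king on h8.
In check: no.
King squares — g7: attacked by Rg5; h7: attacked by Re7; g8: attacked by Rg5.
Legal moves for White: none.
Not in check and no legal moves → stalemate.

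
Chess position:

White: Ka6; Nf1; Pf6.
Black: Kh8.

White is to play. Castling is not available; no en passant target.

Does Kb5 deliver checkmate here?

After Kb5: black king on h8; in check: no.
Black is not in check, so this cannot be checkmate.

no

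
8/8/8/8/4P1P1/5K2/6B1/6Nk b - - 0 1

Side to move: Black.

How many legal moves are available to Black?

Black to move; king on h1.
In check: yes, from the white bishop on g2.
Legal moves: Kh2, Kxg1.
Count: 2.

2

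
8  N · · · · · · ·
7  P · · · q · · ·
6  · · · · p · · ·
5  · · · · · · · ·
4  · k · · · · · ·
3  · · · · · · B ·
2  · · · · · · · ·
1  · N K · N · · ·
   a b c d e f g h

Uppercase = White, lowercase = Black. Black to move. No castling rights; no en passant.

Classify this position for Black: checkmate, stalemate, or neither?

neither

Black to move; black king on b4.
In check: no.
Legal moves for Black include: Qf8, Qe8, Qd8, Qh7, Qg7, Qf7, Qd7, Qc7+, Qb7, Qxa7, Qf6, Qd6, Qg5+, Qc5+, Qh4, Kc5, Kb5, Ka5, ... (list truncated; more exist).
Black has legal moves and is not in check → neither.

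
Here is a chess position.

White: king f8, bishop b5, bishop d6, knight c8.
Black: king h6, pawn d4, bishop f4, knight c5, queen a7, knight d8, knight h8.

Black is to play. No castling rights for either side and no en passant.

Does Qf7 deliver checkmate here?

After Qf7: white king on f8; in check: yes, from the black queen on f7.
King squares — e7: attacked by Qf7; f7: attacked by Nd8; g7: attacked by Kh6; e8: attacked by Qf7; g8: attacked by Qf7.
White has no legal moves → checkmate.

yes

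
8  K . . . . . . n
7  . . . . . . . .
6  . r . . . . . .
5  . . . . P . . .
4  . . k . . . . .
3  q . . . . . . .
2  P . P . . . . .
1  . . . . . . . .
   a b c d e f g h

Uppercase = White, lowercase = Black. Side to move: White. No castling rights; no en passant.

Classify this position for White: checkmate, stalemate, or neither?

checkmate

White to move; white king on a8.
In check: yes, from the black queen on a3.
King squares — a7: attacked by Qa3; b7: attacked by Rb6; b8: attacked by Rb6.
Legal moves for White: none.
In check with no legal moves → checkmate.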